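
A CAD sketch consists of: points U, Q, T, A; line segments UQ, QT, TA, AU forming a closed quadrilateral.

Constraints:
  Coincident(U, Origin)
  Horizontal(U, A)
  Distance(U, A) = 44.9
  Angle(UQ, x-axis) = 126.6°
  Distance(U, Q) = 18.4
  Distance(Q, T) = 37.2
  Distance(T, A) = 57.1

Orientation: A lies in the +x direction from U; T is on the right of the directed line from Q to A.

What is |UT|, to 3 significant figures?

23.6

U is at the origin; UA is horizontal with |UA| = 44.9 and A in +x, so A = (44.9, 0). UQ runs at 126.6° with |UQ| = 18.4, so Q = (-11.0, 14.8). T is determined by |QT| = 37.2 and |TA| = 57.1 together: it lies at the intersection of circle(Q, 37.2) and circle(A, 57.1). With |QA| = 57.8, the foot of the radical line on QA is 12.7 from Q and the perpendicular offset is √(37.2² − 12.7²) = 35.0. Taking the right-of-QA solution: T = (-7.67, -22.3).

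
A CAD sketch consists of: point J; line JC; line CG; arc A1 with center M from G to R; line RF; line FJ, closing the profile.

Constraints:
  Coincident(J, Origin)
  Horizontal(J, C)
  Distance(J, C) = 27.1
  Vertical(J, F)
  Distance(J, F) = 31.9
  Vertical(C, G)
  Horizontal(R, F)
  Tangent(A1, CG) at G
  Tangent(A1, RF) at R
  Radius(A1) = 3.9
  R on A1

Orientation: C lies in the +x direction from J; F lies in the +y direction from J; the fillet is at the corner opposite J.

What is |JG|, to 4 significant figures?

38.97

J is at the origin; J and C share the same y with |JC| = 27.1 and C on the +x side, so C = (27.10, 0.000). JF is vertical with |JF| = 31.9 and F on the +y side, so F = (0.000, 31.90). The virtual corner opposite J is at (27.10, 31.90). Since A1 is tangent to CG there, MG ⟂ CG and since A1 is tangent to RF there, MR ⟂ RF, with radius 3.9, so the center M sits 3.9 in from both sides at M = (23.20, 28.00). That places the tangent points at G = (27.10, 28.00) on CG and R = (23.20, 31.90) on RF. Then |JG| = |G − J| = 38.97.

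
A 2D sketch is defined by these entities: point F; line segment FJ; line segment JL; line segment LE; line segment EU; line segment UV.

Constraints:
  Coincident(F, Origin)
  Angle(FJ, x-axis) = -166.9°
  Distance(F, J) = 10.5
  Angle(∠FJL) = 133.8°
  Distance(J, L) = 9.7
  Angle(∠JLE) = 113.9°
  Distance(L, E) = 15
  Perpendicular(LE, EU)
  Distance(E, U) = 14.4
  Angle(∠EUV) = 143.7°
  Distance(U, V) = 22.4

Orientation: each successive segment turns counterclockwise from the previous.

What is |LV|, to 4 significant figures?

32.50

LE ⟂ EU, so EU runs at 35.40°; with |EU| = 14.4, U = (5.248, -14.61). ∠EUV = 143.7° gives UV at 71.70° from the x-axis; with |UV| = 22.4, V = (12.28, 6.661). Then |LV| = |V − L| = 32.50.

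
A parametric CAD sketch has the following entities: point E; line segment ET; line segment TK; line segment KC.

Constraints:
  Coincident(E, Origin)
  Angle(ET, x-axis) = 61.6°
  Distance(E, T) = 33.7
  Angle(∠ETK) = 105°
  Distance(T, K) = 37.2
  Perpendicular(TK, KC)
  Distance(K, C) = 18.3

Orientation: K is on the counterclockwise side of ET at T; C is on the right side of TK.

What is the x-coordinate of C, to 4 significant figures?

1.574

∠ETK = 105.0°, so TK runs at 61.6° + (180° − 105.0°) = 136.6° from the x-axis; with |TK| = 37.2, K = T + 37.2·(cos 136.6°, sin 136.6°) = (-11.00, 55.20). TK is perpendicular to KC; with |KC| = 18.3 on the right of TK, C = K + 18.3·(0.6871, 0.7266) = (1.574, 68.50). So C.x = 1.574.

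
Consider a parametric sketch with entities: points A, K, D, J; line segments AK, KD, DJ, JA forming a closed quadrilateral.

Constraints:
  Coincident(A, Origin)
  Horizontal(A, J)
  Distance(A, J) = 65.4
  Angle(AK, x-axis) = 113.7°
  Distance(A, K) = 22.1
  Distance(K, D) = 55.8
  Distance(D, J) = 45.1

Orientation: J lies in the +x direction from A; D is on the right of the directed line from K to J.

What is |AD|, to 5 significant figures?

35.039

Checks: |AJ| = 65.40 ✓; |AK| = 22.10 ✓; |KD| = 55.80 ✓; |DJ| = 45.10 ✓.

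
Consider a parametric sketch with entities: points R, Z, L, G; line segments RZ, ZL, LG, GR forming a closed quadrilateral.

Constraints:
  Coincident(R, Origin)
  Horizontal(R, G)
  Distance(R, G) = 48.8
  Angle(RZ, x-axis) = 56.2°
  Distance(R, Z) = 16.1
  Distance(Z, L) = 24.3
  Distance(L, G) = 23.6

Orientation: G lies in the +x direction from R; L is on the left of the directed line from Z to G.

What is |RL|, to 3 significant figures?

37.3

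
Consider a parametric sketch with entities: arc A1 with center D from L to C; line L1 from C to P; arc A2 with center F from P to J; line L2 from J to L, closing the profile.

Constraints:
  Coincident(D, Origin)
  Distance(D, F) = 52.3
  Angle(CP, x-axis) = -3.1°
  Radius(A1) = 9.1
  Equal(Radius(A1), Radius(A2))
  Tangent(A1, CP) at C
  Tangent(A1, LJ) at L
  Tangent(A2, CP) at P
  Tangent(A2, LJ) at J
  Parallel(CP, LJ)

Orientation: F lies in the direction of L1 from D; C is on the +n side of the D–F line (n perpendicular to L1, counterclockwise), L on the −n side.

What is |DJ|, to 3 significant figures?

53.1

The slot axis is L1's direction at -3.1°, so u = (cos -3.1°, sin -3.1°) = (0.999, -0.0541) and n = (−sin -3.1°, cos -3.1°) = (0.0541, 0.999). D is at the origin and F lies 52.3 along u from D, so F = 52.3·u = (52.2, -2.83). Tangency of A1 to both parallel lines with radius 9.1 puts C and L at D ± 9.1·n: C = (0.492, 9.09), L = (-0.492, -9.09). Equal radii place P and J the same way about F: P = F + 9.1·n = (52.7, 6.26), J = F − 9.1·n = (51.7, -11.9). Then |DJ| = |J − D| = 53.1.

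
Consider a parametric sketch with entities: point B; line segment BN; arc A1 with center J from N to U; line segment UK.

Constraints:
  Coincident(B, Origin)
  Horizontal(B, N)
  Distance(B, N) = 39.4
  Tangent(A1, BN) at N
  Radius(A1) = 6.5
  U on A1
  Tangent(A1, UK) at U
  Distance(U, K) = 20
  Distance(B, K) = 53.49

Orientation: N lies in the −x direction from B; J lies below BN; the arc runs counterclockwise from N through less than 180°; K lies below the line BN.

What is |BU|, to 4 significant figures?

46.32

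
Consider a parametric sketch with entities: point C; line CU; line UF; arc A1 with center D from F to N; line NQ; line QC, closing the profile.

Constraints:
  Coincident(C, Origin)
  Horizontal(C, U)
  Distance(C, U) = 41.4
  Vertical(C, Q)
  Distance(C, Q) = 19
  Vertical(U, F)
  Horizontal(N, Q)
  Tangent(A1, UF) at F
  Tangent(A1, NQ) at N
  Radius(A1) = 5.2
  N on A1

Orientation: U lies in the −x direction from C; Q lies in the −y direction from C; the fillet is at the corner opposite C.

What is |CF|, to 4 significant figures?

43.64

C is at the origin; C and U share the same y with |CU| = 41.4 and U on the −x side, so U = (-41.40, 0.000). C and Q share the same x with |CQ| = 19.0 and Q on the −y side, so Q = (0.000, -19.00). The virtual corner opposite C is at (-41.40, -19.00). Tangency of A1 to UF means the radius DF is perpendicular to UF and tangency of A1 to NQ means the radius DN is perpendicular to NQ, with radius 5.2, so the center D sits 5.2 in from both sides at D = (-36.20, -13.80). That places the tangent points at F = (-41.40, -13.80) on UF and N = (-36.20, -19.00) on NQ. Then |CF| = |F − C| = 43.64.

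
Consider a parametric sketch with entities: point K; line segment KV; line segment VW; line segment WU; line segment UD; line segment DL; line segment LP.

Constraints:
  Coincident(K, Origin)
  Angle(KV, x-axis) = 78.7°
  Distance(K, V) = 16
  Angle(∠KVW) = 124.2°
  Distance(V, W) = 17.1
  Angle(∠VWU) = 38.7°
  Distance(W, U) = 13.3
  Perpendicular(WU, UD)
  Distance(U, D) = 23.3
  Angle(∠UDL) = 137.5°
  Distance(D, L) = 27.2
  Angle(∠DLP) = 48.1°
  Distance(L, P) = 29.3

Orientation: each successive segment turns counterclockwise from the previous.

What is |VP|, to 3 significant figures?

21.6

K is at the origin; KV runs at 78.7° with length 16.0, so V = (3.14, 15.7). ∠KVW = 124.2° gives VW at 134° from the x-axis; with |VW| = 17.1, W = (-8.85, 27.9). ∠VWU = 38.7° gives WU at -84.2° from the x-axis; with |WU| = 13.3, U = (-7.51, 14.7). WU ⟂ UD, so UD runs at 5.80°; with |UD| = 23.3, D = (15.7, 17.0). ∠UDL = 137.5° gives DL at 48.3° from the x-axis; with |DL| = 27.2, L = (33.8, 37.3). ∠DLP = 48.1° gives LP at -180° from the x-axis; with |LP| = 29.3, P = (4.47, 37.2). Then |VP| = |P − V| = 21.6.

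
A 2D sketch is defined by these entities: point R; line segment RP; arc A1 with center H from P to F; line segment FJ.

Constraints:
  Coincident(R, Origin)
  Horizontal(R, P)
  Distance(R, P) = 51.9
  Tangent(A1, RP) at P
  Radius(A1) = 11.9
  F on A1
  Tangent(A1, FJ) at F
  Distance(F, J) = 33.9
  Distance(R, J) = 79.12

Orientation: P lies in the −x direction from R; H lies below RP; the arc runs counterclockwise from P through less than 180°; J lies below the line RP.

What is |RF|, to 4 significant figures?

64.83

R is at the origin; RP is horizontal with |RP| = 51.9 and P on the −x side, so P = (-51.90, 0.000). Since A1 is tangent to RP there, HP ⟂ RP, so H = P + (0, -11.9) = (-51.90, -11.90). Since HF ⟂ FJ (tangency), |HJ| = √(11.9² + 33.9²) = 35.93 regardless of where F sits on A1. So J lies on both circle(R, 79.12) and circle(H, 35.93); the below-RP intersection is J = (-64.77, -45.45). F is the foot of the tangent from J: F = (-63.80, -11.56).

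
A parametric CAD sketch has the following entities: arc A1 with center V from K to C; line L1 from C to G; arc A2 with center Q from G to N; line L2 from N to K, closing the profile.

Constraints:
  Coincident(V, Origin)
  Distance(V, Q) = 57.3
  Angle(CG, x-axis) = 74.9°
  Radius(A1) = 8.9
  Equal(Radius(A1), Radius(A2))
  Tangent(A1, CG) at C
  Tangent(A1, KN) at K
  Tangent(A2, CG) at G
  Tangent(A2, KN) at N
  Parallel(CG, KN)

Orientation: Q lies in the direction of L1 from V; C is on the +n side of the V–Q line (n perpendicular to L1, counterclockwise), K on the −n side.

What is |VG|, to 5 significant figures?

57.987

The slot axis is L1's direction at 74.9°, so u = (cos 74.9°, sin 74.9°) = (0.26050, 0.96547) and n = (−sin 74.9°, cos 74.9°) = (-0.96547, 0.26050). V is at the origin and Q lies 57.3 along u from V, so Q = 57.3·u = (14.927, 55.322). Tangency of A1 to both parallel lines with radius 8.9 puts C and K at V ± 8.9·n: C = (-8.5927, 2.3185), K = (8.5927, -2.3185). Equal radii place G and N the same way about Q: G = Q + 8.9·n = (6.3342, 57.640), N = Q − 8.9·n = (23.520, 53.003). Then |VG| = |G − V| = 57.987.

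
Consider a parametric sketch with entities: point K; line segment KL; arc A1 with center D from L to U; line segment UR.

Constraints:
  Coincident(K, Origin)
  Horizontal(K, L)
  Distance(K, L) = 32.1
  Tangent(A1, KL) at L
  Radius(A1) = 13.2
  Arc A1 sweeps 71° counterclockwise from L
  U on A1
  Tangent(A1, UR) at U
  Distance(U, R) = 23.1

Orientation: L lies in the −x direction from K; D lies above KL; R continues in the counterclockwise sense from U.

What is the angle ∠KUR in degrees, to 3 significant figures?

95.4°

K is at the origin; KL is horizontal with |KL| = 32.1 and L on the −x side, so L = (-32.1, 0.00). Since A1 is tangent to KL there, DL ⟂ KL, so D = L + (0, 13.2) = (-32.1, 13.2). On A1, L sits at bearing -90° from D; a 71° counterclockwise sweep puts U at bearing -19°, so U = D + 13.2·(cos -19°, sin -19°) = (-19.6, 8.90). The tangent condition forces DU to be normal to UR, so UR runs along (−sin -19°, cos -19°); with |UR| = 23.1, R = (-12.1, 30.7). Then cos ∠KUR = UK·UR / (|UK||UR|), giving 95.4°.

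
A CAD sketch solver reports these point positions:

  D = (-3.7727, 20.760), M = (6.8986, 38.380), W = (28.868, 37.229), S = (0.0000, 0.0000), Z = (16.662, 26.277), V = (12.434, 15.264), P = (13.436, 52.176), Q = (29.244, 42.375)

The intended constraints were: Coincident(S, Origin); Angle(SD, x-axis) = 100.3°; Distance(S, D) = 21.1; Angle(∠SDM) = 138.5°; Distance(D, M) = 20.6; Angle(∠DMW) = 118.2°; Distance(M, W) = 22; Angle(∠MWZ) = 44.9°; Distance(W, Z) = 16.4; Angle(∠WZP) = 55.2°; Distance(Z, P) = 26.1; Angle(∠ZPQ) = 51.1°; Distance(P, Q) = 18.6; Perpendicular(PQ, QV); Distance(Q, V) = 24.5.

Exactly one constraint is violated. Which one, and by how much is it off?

Distance(Q, V) = 24.5 — off by 7.40.

S = (0.00, 0.00) ✓; SD at 100.3° ✓; |SD| = 21.10 ✓; ∠SDM = 138.5° ✓; |DM| = 20.60 ✓; ∠DMW = 118.2° ✓; |MW| = 22.00 ✓; ∠MWZ = 44.90° ✓; |WZ| = 16.40 ✓; ∠WZP = 55.20° ✓; |ZP| = 26.10 ✓; ∠ZPQ = 51.10° ✓; |PQ| = 18.60 ✓; ∠(PQ, QV) = 90.00° ✓; |QV| = 31.90 ✗.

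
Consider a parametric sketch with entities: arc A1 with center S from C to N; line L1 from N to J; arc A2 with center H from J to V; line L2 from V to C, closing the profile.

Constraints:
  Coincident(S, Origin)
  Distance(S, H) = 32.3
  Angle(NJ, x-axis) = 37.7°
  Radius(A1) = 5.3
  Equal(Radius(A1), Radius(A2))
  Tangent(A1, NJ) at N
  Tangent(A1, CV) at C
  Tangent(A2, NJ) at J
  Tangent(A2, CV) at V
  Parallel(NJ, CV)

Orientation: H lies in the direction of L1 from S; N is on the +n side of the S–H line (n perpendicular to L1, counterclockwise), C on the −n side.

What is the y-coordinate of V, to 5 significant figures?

15.559

Tangency of A1 to both parallel lines with radius 5.3 puts N and C at S ± 5.3·n: N = (-3.2411, 4.1935), C = (3.2411, -4.1935). Equal radii place J and V the same way about H: J = H + 5.3·n = (22.315, 23.946), V = H − 5.3·n = (28.798, 15.559). So V.y = 15.559.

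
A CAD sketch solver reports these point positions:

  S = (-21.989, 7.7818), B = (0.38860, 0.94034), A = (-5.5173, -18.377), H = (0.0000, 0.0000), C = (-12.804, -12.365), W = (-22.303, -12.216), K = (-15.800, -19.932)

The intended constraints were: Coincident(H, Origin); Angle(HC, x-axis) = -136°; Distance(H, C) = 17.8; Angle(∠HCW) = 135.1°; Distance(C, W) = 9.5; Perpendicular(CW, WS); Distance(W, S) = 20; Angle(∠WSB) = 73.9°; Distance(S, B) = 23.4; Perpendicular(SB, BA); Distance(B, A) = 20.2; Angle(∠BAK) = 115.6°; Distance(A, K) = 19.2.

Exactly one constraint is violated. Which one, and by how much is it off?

Distance(A, K) = 19.2 — off by 8.80.

H = (0.00, 0.00) ✓; HC at -136.0° ✓; |HC| = 17.80 ✓; ∠HCW = 135.1° ✓; |CW| = 9.500 ✓; ∠(CW, WS) = 90.00° ✓; |WS| = 20.00 ✓; ∠WSB = 73.90° ✓; |SB| = 23.40 ✓; ∠(SB, BA) = 90.00° ✓; |BA| = 20.20 ✓; ∠BAK = 115.6° ✓; |AK| = 10.40 ✗.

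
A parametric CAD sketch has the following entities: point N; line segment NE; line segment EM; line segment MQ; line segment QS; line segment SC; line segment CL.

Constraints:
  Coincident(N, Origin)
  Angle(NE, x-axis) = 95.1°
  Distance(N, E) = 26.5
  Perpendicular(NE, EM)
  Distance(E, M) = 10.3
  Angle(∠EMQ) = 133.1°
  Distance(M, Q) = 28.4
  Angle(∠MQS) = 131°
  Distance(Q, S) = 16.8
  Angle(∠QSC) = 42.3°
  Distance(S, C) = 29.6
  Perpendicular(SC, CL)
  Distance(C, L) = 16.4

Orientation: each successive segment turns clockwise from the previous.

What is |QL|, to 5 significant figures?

17.914

N is at the origin; NE runs at 95.1° with length 26.5, so E = (-2.3557, 26.395). NE is perpendicular to EM, so EM runs at 5.1000°; with |EM| = 10.3, M = (7.9035, 27.311). ∠EMQ = 133.1° gives MQ at -41.800° from the x-axis; with |MQ| = 28.4, Q = (29.075, 8.3812). ∠MQS = 131.0° gives QS at -90.800° from the x-axis; with |QS| = 16.8, S = (28.840, -8.4172). ∠QSC = 42.3° gives SC at 131.50° from the x-axis; with |SC| = 29.6, C = (9.2269, 13.752). SC is perpendicular to CL, so CL runs at 41.500°; with |CL| = 16.4, L = (21.510, 24.619). Then |QL| = |L − Q| = 17.914.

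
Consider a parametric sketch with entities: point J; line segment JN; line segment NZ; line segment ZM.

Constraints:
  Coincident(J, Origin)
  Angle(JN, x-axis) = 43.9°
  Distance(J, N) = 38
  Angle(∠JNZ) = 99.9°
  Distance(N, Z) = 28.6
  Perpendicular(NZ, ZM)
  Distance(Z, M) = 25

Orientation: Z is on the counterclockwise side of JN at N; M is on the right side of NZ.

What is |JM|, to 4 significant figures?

71.64

J is at the origin; JN runs at 43.9° with length 38.0, so N = 38.0·(cos 43.9°, sin 43.9°) = (27.38, 26.35). ∠JNZ = 99.9°, so NZ runs at 43.9° + (180° − 99.9°) = 124.0° from the x-axis; with |NZ| = 28.6, Z = N + 28.6·(cos 124.0°, sin 124.0°) = (11.39, 50.06). The perpendicularity gives ZM at right angles to NZ; with |ZM| = 25.0 on the right of NZ, M = Z + 25.0·(0.8290, 0.5592) = (32.11, 64.04). Then |JM| = |M − J| = 71.64.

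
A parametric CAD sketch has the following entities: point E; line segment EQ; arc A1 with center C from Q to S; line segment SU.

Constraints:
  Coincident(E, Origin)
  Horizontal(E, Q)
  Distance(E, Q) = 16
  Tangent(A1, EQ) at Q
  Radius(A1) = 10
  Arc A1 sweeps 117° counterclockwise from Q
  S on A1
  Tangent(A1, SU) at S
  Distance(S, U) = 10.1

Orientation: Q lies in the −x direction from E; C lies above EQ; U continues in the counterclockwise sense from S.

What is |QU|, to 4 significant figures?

23.93

On A1, Q sits at bearing -90° from C; a 117° counterclockwise sweep puts S at bearing 27°, so S = C + 10.0·(cos 27°, sin 27°) = (-7.090, 14.54). The tangent condition forces CS to be normal to SU, so SU runs along (−sin 27°, cos 27°); with |SU| = 10.1, U = (-11.68, 23.54). Then |QU| = |U − Q| = 23.93.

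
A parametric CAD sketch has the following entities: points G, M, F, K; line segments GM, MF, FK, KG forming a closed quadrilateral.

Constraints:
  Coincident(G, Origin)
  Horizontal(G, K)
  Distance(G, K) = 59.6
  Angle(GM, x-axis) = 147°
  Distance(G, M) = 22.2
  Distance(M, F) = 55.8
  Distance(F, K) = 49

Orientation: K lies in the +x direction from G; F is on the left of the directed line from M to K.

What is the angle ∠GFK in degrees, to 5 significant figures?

74.516°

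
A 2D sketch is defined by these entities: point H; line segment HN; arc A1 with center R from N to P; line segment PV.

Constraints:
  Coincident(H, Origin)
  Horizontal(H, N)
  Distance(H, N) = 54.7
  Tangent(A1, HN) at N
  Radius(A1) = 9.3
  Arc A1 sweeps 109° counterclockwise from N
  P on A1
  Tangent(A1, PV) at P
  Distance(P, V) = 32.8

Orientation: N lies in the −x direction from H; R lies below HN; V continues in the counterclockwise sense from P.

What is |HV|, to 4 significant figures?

68.32

H is at the origin; HN is horizontal with |HN| = 54.7 and N on the −x side, so N = (-54.70, 0.000). Since A1 is tangent to HN there, RN ⟂ HN, so R = N + (0, -9.3) = (-54.70, -9.300). On A1, N sits at bearing 90° from R; a 109° counterclockwise sweep puts P at bearing 199°, so P = R + 9.3·(cos 199°, sin 199°) = (-63.49, -12.33). Since A1 is tangent to PV there, RP ⟂ PV, so PV runs along (−sin 199°, cos 199°); with |PV| = 32.8, V = (-52.81, -43.34). Then |HV| = |V − H| = 68.32.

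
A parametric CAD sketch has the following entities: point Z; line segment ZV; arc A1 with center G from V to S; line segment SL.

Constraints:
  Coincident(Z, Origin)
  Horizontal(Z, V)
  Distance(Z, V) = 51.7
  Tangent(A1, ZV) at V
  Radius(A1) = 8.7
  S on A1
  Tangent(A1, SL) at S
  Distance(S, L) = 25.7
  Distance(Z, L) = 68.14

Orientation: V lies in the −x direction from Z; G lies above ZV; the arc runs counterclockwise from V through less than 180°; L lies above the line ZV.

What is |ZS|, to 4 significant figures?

46.41

Z is at the origin; Z and V share the same y with |ZV| = 51.7 and V on the −x side, so V = (-51.70, 0.000). The tangent condition forces GV to be normal to ZV, so G = V + (0, 8.7) = (-51.70, 8.700). Since GS ⟂ SL (tangency), |GL| = √(8.7² + 25.7²) = 27.13 regardless of where S sits on A1. So L lies on both circle(Z, 68.14) and circle(G, 27.13); the above-ZV intersection is L = (-58.48, 34.97). S is the foot of the tangent from L: S = (-44.42, 13.46).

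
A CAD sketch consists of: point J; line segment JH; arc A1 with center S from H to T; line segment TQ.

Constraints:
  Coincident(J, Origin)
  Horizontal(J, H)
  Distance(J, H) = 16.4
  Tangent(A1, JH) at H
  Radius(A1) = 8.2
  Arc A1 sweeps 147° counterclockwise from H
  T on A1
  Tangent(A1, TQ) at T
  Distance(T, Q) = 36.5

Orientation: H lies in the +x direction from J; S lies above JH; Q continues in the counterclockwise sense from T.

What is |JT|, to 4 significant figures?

25.74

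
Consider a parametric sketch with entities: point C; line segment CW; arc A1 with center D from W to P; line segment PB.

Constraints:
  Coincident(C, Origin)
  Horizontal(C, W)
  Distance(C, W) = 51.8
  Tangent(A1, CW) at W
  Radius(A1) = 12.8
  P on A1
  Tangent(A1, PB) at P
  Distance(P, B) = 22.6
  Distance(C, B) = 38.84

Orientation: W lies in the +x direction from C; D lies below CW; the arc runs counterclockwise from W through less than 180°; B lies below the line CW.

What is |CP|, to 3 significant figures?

41.3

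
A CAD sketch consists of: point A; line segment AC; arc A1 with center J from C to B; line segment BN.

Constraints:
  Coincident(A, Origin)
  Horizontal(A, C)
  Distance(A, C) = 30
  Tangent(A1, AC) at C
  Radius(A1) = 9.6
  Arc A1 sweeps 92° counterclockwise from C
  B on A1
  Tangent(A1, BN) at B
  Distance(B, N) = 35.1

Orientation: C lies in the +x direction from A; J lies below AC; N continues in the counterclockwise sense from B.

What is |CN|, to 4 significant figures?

45.79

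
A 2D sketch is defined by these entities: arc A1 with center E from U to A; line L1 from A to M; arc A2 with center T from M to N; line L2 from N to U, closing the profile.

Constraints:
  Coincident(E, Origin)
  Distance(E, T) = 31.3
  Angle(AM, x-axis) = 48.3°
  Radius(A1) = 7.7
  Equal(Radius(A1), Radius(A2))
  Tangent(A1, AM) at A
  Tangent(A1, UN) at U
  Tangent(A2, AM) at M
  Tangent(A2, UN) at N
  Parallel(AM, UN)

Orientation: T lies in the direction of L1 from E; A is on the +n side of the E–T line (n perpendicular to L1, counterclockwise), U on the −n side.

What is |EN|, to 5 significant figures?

32.233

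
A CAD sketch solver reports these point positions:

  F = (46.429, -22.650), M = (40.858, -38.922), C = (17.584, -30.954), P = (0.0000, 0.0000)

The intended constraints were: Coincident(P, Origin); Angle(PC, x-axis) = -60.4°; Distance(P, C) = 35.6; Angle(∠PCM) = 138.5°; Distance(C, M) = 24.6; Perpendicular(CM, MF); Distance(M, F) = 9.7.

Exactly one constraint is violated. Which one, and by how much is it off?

Distance(M, F) = 9.7 — off by 7.50.

P = (0.00, 0.00) ✓; PC at -60.40° ✓; |PC| = 35.60 ✓; ∠PCM = 138.5° ✓; |CM| = 24.60 ✓; ∠(CM, MF) = 90.00° ✓; |MF| = 17.20 ✗.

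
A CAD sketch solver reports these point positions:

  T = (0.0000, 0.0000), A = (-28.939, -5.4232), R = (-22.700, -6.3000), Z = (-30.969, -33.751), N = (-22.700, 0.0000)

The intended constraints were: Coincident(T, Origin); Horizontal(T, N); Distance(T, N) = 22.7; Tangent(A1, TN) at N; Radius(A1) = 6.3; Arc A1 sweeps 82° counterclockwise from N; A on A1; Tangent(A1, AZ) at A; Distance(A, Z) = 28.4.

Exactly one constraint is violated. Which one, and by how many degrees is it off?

Tangent(A1, AZ) at A — off by 3.90°.

T = (0.00, 0.00) ✓; T.y = 0.00, N.y = 0.00 ✓; |TN| = 22.70 ✓; ∠(RN, NT) = 90.00° ✓; |RN| = 6.300 ✓; bearing(R→A) − bearing(R→N) = 82.00° ✓; |RA| = 6.300 ✓; ∠(RA, AZ) = 86.10° ✗; |AZ| = 28.40 ✓.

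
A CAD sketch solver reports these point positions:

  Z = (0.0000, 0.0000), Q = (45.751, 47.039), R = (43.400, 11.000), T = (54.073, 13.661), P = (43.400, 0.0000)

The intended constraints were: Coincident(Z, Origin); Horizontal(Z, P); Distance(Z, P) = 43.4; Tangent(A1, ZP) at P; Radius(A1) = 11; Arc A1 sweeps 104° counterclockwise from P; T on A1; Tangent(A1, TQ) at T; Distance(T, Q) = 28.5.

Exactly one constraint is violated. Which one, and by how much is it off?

Distance(T, Q) = 28.5 — off by 5.90.

Z = (0.00, 0.00) ✓; Z.y = 0.00, P.y = 0.00 ✓; |ZP| = 43.40 ✓; ∠(RP, PZ) = 90.00° ✓; |RP| = 11.00 ✓; bearing(R→T) − bearing(R→P) = 104.0° ✓; |RT| = 11.00 ✓; ∠(RT, TQ) = 90.00° ✓; |TQ| = 34.40 ✗.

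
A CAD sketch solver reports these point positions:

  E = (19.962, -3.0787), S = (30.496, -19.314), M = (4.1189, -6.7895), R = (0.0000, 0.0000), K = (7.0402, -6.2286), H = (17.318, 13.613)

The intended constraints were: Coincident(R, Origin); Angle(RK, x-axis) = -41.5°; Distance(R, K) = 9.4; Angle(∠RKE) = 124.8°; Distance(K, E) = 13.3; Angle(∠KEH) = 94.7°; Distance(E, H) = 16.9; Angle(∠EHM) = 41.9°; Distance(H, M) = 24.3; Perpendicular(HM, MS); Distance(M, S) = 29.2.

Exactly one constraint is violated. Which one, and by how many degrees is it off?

Perpendicular(HM, MS) — off by 7.50°.

R = (0.00, 0.00) ✓; RK at -41.50° ✓; |RK| = 9.400 ✓; ∠RKE = 124.8° ✓; |KE| = 13.30 ✓; ∠KEH = 94.70° ✓; |EH| = 16.90 ✓; ∠EHM = 41.90° ✓; |HM| = 24.30 ✓; ∠(HM, MS) = 97.50° ✗; |MS| = 29.20 ✓.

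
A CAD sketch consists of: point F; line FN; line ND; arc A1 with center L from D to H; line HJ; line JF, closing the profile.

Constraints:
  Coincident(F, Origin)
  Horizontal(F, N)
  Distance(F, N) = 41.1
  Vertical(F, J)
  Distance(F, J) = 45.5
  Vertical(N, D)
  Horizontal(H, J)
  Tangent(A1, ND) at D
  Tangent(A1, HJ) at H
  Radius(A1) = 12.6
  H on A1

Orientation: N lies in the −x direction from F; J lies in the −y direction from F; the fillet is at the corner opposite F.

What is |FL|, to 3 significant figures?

43.5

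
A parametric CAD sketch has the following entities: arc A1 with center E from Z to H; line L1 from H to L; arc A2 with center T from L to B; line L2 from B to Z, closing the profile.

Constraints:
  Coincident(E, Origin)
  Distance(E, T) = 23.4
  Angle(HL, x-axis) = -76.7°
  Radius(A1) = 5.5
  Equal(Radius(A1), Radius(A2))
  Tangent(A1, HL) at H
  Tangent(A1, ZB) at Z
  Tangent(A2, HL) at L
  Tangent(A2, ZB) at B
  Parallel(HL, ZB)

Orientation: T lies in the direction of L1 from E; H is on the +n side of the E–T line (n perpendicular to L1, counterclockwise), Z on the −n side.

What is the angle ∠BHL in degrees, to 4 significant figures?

25.18°

The slot axis is L1's direction at -76.7°, so u = (cos -76.7°, sin -76.7°) = (0.2300, -0.9732) and n = (−sin -76.7°, cos -76.7°) = (0.9732, 0.2300). E is at the origin and T lies 23.4 along u from E, so T = 23.4·u = (5.383, -22.77). Tangency of A1 to both parallel lines with radius 5.5 puts H and Z at E ± 5.5·n: H = (5.352, 1.265), Z = (-5.352, -1.265). Equal radii place L and B the same way about T: L = T + 5.5·n = (10.74, -21.51), B = T − 5.5·n = (0.03068, -24.04). Then cos ∠BHL = HB·HL / (|HB||HL|), giving 25.18°.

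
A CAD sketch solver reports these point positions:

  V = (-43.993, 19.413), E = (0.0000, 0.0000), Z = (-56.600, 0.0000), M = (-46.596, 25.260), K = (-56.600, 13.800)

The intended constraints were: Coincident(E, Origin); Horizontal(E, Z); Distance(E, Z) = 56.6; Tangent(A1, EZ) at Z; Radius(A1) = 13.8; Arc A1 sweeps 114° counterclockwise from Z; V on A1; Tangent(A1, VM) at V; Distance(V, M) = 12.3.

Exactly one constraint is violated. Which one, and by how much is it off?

Distance(V, M) = 12.3 — off by 5.90.

E = (0.00, 0.00) ✓; E.y = 0.00, Z.y = 0.00 ✓; |EZ| = 56.60 ✓; ∠(KZ, ZE) = 90.00° ✓; |KZ| = 13.80 ✓; bearing(K→V) − bearing(K→Z) = 114.0° ✓; |KV| = 13.80 ✓; ∠(KV, VM) = 90.00° ✓; |VM| = 6.400 ✗.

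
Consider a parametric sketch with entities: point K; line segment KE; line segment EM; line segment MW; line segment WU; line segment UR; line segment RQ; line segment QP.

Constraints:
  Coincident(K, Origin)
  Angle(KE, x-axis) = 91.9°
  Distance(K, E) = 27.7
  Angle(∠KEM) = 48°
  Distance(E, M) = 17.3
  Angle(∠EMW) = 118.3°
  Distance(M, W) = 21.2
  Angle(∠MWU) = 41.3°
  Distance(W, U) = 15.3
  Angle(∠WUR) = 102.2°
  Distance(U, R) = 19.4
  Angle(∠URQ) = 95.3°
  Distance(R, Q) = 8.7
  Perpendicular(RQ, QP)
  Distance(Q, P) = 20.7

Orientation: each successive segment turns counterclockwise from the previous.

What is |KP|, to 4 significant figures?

7.237

∠URQ = 95.3° gives RQ at -133.2° from the x-axis; with |RQ| = 8.7, Q = (-22.31, 14.63). RQ ⟂ QP, so QP runs at -43.20°; with |QP| = 20.7, P = (-7.222, 0.4613). Then |KP| = |P − K| = 7.237.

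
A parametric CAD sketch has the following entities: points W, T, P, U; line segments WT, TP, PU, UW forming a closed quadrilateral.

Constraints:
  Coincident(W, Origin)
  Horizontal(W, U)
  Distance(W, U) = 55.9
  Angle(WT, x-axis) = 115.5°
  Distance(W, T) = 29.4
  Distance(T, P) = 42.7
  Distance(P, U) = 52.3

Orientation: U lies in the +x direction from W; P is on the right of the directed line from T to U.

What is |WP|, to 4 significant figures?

13.31

W is at the origin; W and U share the same y with |WU| = 55.9 and U in +x, so U = (55.9, 0). WT runs at 115.5° with |WT| = 29.4, so T = (-12.66, 26.54). P is determined by |TP| = 42.7 and |PU| = 52.3 together: it lies at the intersection of circle(T, 42.7) and circle(U, 52.3). With |TU| = 73.51, the foot of the radical line on TU is 30.55 from T and the perpendicular offset is √(42.7² − 30.55²) = 29.83. Taking the right-of-TU solution: P = (5.070, -12.31).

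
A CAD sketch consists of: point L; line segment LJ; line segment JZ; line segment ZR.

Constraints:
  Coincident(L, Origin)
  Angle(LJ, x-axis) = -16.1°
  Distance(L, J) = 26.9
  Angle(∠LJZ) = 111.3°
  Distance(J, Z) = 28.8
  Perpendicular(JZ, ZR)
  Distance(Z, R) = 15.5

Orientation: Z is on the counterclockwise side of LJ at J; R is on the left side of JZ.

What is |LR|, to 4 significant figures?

39.74

L is at the origin; LJ runs at -16.1° with length 26.9, so J = 26.9·(cos -16.1°, sin -16.1°) = (25.84, -7.460). ∠LJZ = 111.3°, so JZ runs at -16.1° + (180° − 111.3°) = 52.60° from the x-axis; with |JZ| = 28.8, Z = J + 28.8·(cos 52.60°, sin 52.60°) = (43.34, 15.42). JZ is perpendicular to ZR; with |ZR| = 15.5 on the left of JZ, R = Z + 15.5·(-0.7944, 0.6074) = (31.02, 24.83). Then |LR| = |R − L| = 39.74.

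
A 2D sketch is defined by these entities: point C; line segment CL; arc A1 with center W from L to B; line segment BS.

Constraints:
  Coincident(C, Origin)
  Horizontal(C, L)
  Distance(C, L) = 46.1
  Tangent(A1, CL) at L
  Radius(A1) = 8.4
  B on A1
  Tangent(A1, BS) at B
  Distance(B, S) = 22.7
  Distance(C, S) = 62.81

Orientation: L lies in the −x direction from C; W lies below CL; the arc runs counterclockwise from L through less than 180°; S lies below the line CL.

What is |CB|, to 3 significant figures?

55.1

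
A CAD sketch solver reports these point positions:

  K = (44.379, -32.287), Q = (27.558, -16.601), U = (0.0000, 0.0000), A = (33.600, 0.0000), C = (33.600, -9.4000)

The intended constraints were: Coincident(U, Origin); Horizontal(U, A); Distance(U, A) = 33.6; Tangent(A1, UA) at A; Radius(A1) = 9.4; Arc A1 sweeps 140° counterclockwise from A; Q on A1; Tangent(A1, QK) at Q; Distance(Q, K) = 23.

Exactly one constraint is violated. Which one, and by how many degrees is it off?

Tangent(A1, QK) at Q — off by 3.00°.

U = (0.00, 0.00) ✓; U.y = 0.00, A.y = 0.00 ✓; |UA| = 33.60 ✓; ∠(CA, AU) = 90.00° ✓; |CA| = 9.400 ✓; bearing(C→Q) − bearing(C→A) = 140.0° ✓; |CQ| = 9.400 ✓; ∠(CQ, QK) = 93.00° ✗; |QK| = 23.00 ✓.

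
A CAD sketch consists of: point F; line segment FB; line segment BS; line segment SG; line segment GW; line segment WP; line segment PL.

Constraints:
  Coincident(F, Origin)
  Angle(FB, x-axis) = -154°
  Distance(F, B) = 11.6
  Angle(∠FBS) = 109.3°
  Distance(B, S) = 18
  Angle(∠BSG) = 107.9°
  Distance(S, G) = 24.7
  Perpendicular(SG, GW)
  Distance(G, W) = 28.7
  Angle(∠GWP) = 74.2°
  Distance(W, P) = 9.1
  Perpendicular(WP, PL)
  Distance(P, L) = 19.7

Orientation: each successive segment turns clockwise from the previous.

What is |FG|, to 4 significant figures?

31.99

F is at the origin; FB runs at -154.0° with length 11.6, so B = (-10.43, -5.085). ∠FBS = 109.3° gives BS at 135.3° from the x-axis; with |BS| = 18.0, S = (-23.22, 7.576). ∠BSG = 107.9° gives SG at 63.20° from the x-axis; with |SG| = 24.7, G = (-12.08, 29.62). Then |FG| = |G − F| = 31.99.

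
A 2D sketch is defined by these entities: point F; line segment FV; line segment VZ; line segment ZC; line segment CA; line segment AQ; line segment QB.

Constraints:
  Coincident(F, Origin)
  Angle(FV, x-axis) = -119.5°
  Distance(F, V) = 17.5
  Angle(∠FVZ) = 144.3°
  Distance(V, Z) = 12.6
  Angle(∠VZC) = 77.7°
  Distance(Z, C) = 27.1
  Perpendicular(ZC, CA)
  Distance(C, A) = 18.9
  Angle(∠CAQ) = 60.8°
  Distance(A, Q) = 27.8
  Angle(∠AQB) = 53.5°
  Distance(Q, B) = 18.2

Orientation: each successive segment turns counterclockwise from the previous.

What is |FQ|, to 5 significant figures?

22.679

ZC ⟂ CA, so CA runs at 108.50°; with |CA| = 18.9, A = (12.446, -1.2353). ∠CAQ = 60.8° gives AQ at -132.30° from the x-axis; with |AQ| = 27.8, Q = (-6.2639, -21.797). Then |FQ| = |Q − F| = 22.679.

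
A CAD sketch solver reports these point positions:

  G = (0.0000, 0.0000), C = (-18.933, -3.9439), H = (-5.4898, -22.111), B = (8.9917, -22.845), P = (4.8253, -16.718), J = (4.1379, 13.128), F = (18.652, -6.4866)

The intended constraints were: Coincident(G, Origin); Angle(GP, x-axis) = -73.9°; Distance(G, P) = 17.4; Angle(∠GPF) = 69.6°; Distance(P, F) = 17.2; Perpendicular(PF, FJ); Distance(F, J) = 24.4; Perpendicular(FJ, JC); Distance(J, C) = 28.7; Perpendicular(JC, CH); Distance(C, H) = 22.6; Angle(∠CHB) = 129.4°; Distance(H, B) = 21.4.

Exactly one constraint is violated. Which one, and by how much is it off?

Distance(H, B) = 21.4 — off by 6.90.

G = (0.00, 0.00) ✓; GP at -73.90° ✓; |GP| = 17.40 ✓; ∠GPF = 69.60° ✓; |PF| = 17.20 ✓; ∠(PF, FJ) = 90.00° ✓; |FJ| = 24.40 ✓; ∠(FJ, JC) = 90.00° ✓; |JC| = 28.70 ✓; ∠(JC, CH) = 90.00° ✓; |CH| = 22.60 ✓; ∠CHB = 129.4° ✓; |HB| = 14.50 ✗.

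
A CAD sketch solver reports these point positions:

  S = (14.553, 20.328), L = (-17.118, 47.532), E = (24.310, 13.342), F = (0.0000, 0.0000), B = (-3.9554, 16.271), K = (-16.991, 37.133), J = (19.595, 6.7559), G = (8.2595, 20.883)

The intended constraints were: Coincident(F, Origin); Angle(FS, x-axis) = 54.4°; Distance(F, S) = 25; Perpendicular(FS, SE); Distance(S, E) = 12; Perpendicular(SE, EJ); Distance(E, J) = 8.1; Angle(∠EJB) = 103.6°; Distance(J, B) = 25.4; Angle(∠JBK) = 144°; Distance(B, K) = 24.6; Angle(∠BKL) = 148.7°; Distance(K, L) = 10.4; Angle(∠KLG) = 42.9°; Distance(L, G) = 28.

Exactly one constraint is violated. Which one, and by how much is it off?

Distance(L, G) = 28 — off by 8.80.

F = (0.00, 0.00) ✓; FS at 54.40° ✓; |FS| = 25.00 ✓; ∠(FS, SE) = 90.00° ✓; |SE| = 12.00 ✓; ∠(SE, EJ) = 90.00° ✓; |EJ| = 8.100 ✓; ∠EJB = 103.6° ✓; |JB| = 25.40 ✓; ∠JBK = 144.0° ✓; |BK| = 24.60 ✓; ∠BKL = 148.7° ✓; |KL| = 10.40 ✓; ∠KLG = 42.90° ✓; |LG| = 36.80 ✗.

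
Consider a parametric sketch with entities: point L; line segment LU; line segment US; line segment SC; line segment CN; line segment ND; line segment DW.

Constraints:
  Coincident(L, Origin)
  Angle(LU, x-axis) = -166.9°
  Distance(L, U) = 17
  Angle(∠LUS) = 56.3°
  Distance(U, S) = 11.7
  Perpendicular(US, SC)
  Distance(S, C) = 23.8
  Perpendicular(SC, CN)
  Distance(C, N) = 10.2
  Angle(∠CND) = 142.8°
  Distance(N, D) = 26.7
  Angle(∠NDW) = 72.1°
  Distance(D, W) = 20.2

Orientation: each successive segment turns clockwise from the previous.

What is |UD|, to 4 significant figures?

21.20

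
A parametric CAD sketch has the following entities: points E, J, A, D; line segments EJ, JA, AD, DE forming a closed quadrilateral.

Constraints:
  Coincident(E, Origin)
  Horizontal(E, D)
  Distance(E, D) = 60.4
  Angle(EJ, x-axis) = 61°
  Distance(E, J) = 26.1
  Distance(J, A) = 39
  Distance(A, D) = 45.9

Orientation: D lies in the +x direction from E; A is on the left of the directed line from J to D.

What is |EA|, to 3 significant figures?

63.1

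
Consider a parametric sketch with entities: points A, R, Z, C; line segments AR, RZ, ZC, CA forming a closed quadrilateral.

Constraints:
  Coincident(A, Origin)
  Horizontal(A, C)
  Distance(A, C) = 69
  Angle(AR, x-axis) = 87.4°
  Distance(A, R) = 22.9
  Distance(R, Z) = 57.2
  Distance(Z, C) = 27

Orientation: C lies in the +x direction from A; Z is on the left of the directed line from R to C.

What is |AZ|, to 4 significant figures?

63.25

A is at the origin; AC is horizontal with |AC| = 69.0 and C in +x, so C = (69.0, 0). AR runs at 87.4° with |AR| = 22.9, so R = (1.039, 22.88). Z is determined by |RZ| = 57.2 and |ZC| = 27.0 together: it lies at the intersection of circle(R, 57.2) and circle(C, 27.0). With |RC| = 71.71, the foot of the radical line on RC is 53.58 from R and the perpendicular offset is √(57.2² − 53.58²) = 20.01. Taking the left-of-RC solution: Z = (58.21, 24.75).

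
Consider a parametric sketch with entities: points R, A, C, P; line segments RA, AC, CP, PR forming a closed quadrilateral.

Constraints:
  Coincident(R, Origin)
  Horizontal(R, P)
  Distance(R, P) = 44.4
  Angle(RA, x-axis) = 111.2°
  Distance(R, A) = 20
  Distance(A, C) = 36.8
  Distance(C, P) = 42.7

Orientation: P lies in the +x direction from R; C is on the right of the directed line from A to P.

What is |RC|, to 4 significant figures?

16.83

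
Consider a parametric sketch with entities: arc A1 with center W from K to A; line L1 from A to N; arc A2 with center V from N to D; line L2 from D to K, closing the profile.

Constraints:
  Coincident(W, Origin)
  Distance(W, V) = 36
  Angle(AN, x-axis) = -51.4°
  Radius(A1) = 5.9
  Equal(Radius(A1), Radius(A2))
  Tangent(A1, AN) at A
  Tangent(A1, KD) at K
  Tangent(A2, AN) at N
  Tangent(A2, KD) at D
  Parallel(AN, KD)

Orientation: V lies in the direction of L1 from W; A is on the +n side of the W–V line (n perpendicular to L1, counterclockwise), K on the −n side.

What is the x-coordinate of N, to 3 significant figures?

27.1

The slot axis is L1's direction at -51.4°, so u = (cos -51.4°, sin -51.4°) = (0.624, -0.782) and n = (−sin -51.4°, cos -51.4°) = (0.782, 0.624). W is at the origin and V lies 36.0 along u from W, so V = 36.0·u = (22.5, -28.1). Tangency of A1 to both parallel lines with radius 5.9 puts A and K at W ± 5.9·n: A = (4.61, 3.68), K = (-4.61, -3.68). Equal radii place N and D the same way about V: N = V + 5.9·n = (27.1, -24.5), D = V − 5.9·n = (17.8, -31.8). So N.x = 27.1.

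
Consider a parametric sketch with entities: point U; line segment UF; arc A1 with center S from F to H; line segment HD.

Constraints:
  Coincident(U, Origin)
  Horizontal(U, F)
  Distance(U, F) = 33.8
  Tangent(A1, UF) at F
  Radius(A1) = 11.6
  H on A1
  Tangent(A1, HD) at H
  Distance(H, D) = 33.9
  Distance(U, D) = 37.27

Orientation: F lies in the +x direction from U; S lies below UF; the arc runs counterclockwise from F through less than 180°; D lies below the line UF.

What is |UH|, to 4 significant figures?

24.32

U is at the origin; U and F share the same y with |UF| = 33.8 and F on the +x side, so F = (33.80, 0.000). A1 meets UF tangentially, so SF is at right angles to UF, so S = F + (0, -11.6) = (33.80, -11.60). Since SH ⟂ HD (tangency), |SD| = √(11.6² + 33.9²) = 35.83 regardless of where H sits on A1. So D lies on both circle(U, 37.27) and circle(S, 35.83); the below-UF intersection is D = (7.952, -36.41). H is the foot of the tangent from D: H = (23.49, -6.283).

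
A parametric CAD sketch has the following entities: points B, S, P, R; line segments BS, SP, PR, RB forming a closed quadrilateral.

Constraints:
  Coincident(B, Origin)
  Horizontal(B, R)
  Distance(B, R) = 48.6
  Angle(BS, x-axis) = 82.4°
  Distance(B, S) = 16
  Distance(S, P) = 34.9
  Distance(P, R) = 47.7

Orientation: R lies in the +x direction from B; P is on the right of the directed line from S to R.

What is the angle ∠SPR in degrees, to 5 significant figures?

71.054°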